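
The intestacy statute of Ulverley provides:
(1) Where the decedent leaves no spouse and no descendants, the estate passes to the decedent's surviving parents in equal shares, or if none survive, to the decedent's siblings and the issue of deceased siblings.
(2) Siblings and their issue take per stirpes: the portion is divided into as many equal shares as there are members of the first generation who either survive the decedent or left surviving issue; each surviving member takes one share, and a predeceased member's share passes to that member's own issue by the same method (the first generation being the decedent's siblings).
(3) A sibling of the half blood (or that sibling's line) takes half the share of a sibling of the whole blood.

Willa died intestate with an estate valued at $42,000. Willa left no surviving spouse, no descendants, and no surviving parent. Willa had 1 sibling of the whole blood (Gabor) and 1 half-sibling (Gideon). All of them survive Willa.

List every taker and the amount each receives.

Gideon: $14,000; Gabor: $28,000

The entire $42,000 passes to the siblings and their issue.
Counting each half-blood sibling's line as half a unit, there are 3/2 units in $42,000, so one unit is $28,000. Whole-blood lines (Gabor) take $28,000 each; half-blood lines (Gideon) take $14,000 each.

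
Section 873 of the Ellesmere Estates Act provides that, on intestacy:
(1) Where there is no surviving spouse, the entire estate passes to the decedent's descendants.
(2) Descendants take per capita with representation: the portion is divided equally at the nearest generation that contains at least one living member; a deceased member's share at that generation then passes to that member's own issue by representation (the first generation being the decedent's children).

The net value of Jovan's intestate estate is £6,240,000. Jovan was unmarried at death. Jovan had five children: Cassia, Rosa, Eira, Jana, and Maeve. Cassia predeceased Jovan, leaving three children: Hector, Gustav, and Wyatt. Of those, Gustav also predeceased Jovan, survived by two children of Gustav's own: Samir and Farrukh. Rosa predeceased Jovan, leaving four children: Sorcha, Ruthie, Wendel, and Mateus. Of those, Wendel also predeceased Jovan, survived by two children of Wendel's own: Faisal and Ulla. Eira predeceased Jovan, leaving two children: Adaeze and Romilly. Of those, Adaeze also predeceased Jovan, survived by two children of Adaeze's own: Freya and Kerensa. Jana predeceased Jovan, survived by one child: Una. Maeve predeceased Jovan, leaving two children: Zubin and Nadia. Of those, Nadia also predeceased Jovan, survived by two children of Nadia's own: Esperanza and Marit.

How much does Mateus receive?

Mateus receives £520,000.

The entire £6,240,000 passes to the descendants.
No child survives, so the initial division is made at the grandchildren's generation.
That amount (£6,240,000) is divided into 12 shares of £520,000: Hector, Wyatt, Sorcha, Ruthie, Mateus, Romilly, Una, and Zubin each take £520,000; Gustav's £520,000 share passes to Gustav's issue; Wendel's £520,000 share passes to Wendel's issue; Adaeze's £520,000 share passes to Adaeze's issue; Nadia's £520,000 share passes to Nadia's issue.
Gustav's share (£520,000) is divided into 2 shares of £260,000: Samir and Farrukh each take £260,000.
Wendel's share (£520,000) is divided into 2 shares of £260,000: Faisal and Ulla each take £260,000.
Adaeze's share (£520,000) is divided into 2 shares of £260,000: Freya and Kerensa each take £260,000.
Nadia's share (£520,000) is divided into 2 shares of £260,000: Esperanza and Marit each take £260,000.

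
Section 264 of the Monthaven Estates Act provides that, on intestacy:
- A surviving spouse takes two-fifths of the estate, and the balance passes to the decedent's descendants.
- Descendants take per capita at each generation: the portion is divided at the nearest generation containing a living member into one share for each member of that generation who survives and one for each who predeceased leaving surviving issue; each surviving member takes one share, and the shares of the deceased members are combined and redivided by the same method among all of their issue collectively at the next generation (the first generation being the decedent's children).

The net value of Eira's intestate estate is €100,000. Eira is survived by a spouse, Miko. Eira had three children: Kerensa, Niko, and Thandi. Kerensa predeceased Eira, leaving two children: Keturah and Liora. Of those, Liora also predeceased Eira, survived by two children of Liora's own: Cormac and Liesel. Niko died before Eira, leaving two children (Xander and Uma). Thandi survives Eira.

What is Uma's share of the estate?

Miko takes two-fifths of €100,000 = €40,000. The remaining €60,000 passes to the descendants.
The descendants' portion (€60,000) is divided at the children's generation into 3 shares of €20,000. Thandi takes €20,000. The 2 shares of the deceased (Kerensa and Niko) are combined into a pool of €40,000.
That pool (€40,000) is divided at the grandchildren's generation into 4 shares of €10,000. Keturah, Xander, and Uma each take €10,000. The remaining share for the deceased Liora (€10,000) is carried to the next generation.
That pool (€10,000) is divided at the great-grandchildren's generation equally among Cormac and Liesel: €5,000 each.

Uma receives €10,000.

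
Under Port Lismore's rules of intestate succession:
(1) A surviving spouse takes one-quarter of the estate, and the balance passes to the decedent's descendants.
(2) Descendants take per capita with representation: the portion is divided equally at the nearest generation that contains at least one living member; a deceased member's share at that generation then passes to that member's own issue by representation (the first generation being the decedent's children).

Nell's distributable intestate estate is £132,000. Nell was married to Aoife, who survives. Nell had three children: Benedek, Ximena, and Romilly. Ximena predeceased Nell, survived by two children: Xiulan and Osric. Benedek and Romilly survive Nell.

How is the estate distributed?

Aoife: £33,000; Benedek: £33,000; Xiulan: £16,500; Osric: £16,500; Romilly: £33,000

Aoife takes one-quarter of £132,000 = £33,000. The remaining £99,000 passes to the descendants.
The descendants' portion (£99,000) is divided into 3 shares of £33,000: Benedek and Romilly each take £33,000; Ximena's £33,000 share passes to Ximena's issue.
Ximena's share (£33,000) is divided into 2 shares of £16,500: Xiulan and Osric each take £16,500.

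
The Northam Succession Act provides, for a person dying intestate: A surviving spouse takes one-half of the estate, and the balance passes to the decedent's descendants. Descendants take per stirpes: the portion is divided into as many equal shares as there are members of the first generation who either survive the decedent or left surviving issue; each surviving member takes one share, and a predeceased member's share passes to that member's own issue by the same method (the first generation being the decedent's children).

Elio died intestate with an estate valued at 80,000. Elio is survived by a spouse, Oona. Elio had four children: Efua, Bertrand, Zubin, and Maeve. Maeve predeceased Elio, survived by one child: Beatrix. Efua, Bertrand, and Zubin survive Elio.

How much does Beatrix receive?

Oona takes one-half of 80,000 = 40,000. The remaining 40,000 passes to the descendants.
The descendants' portion (40,000) is divided into 4 shares of 10,000: Efua, Bertrand, and Zubin each take 10,000; Maeve's 10,000 share passes to Maeve's issue.
Maeve's share (10,000) passes entirely to Beatrix.

Beatrix receives 10,000.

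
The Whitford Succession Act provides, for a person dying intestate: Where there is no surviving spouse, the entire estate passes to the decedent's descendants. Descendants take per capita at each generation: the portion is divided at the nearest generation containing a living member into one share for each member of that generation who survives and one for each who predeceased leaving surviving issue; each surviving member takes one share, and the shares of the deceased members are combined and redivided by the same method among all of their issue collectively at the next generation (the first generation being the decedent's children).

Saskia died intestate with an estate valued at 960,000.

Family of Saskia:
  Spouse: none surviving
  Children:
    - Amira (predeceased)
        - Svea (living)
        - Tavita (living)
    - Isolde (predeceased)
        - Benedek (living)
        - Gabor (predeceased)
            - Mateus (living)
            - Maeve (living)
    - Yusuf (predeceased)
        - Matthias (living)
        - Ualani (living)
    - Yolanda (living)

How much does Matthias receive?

The entire 960,000 passes to the descendants.
That amount (960,000) is divided at the children's generation into 4 shares of 240,000. Yolanda takes 240,000. The 3 shares of the deceased (Amira, Isolde, and Yusuf) are combined into a pool of 720,000.
That pool (720,000) is divided at the grandchildren's generation into 6 shares of 120,000. Svea, Tavita, Benedek, Matthias, and Ualani each take 120,000. The remaining share for the deceased Gabor (120,000) is carried to the next generation.
That pool (120,000) is divided at the great-grandchildren's generation equally among Mateus and Maeve: 60,000 each.

Matthias receives 120,000.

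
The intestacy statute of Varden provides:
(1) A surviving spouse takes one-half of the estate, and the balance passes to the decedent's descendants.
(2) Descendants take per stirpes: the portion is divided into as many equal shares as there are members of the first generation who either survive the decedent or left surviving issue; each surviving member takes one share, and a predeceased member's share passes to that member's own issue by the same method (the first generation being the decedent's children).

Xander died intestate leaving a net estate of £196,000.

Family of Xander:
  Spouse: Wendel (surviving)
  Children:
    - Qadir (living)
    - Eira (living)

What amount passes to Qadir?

Wendel takes one-half of £196,000 = £98,000. The remaining £98,000 passes to the descendants.
The descendants' portion (£98,000) is divided into 2 shares of £49,000: Qadir and Eira each take £49,000.

Qadir receives £49,000.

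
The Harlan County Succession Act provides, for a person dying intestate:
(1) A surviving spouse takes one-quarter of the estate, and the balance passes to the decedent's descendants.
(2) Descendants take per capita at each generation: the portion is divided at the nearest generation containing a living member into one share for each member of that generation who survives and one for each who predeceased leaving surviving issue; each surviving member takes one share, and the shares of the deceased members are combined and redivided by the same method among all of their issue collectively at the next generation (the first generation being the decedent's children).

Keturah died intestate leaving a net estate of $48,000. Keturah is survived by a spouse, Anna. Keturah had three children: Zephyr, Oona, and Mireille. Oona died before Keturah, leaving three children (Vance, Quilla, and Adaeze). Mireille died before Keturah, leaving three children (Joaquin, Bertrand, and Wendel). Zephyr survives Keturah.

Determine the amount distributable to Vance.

Anna takes one-quarter of $48,000 = $12,000. The remaining $36,000 passes to the descendants.
The descendants' portion ($36,000) is divided at the children's generation into 3 shares of $12,000. Zephyr takes $12,000. The 2 shares of the deceased (Oona and Mireille) are combined into a pool of $24,000.
That pool ($24,000) is divided at the grandchildren's generation equally among Vance, Quilla, Adaeze, Joaquin, Bertrand, and Wendel: $4,000 each.

Vance receives $4,000.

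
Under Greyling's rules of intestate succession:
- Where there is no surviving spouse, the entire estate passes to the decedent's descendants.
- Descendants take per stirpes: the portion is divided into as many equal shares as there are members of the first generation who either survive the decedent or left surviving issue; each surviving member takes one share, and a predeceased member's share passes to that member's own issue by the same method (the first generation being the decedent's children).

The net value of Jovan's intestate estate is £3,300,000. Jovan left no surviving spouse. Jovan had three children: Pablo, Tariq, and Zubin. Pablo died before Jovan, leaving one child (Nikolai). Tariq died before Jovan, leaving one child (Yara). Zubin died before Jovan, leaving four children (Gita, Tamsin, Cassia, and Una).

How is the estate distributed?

The entire £3,300,000 passes to the descendants.
That amount (£3,300,000) is divided into 3 shares of £1,100,000: Pablo's £1,100,000 share passes to Pablo's issue; Tariq's £1,100,000 share passes to Tariq's issue; Zubin's £1,100,000 share passes to Zubin's issue.
Pablo's share (£1,100,000) passes entirely to Nikolai.
Tariq's share (£1,100,000) passes entirely to Yara.
Zubin's share (£1,100,000) is divided into 4 shares of £275,000: Gita, Tamsin, Cassia, and Una each take £275,000.

Nikolai: £1,100,000; Yara: £1,100,000; Gita: £275,000; Tamsin: £275,000; Cassia: £275,000; Una: £275,000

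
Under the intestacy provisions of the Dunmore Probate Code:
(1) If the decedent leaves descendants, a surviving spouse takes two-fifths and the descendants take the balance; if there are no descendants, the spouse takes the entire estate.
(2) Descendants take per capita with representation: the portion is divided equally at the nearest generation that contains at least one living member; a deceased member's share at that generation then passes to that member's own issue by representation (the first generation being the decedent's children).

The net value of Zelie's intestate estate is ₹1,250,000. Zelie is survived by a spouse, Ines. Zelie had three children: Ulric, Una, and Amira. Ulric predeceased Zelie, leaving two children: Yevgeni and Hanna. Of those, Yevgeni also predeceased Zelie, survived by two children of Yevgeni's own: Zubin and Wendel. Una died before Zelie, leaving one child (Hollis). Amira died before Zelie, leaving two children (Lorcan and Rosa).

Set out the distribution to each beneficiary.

Ines takes two-fifths of ₹1,250,000 = ₹500,000. The remaining ₹750,000 passes to the descendants.
No child survives, so the initial division is made at the grandchildren's generation.
The descendants' portion (₹750,000) is divided into 5 shares of ₹150,000: Hanna, Hollis, Lorcan, and Rosa each take ₹150,000; Yevgeni's ₹150,000 share passes to Yevgeni's issue.
Yevgeni's share (₹150,000) is divided into 2 shares of ₹75,000: Zubin and Wendel each take ₹75,000.

Ines: ₹500,000; Zubin: ₹75,000; Wendel: ₹75,000; Hanna: ₹150,000; Hollis: ₹150,000; Lorcan: ₹150,000; Rosa: ₹150,000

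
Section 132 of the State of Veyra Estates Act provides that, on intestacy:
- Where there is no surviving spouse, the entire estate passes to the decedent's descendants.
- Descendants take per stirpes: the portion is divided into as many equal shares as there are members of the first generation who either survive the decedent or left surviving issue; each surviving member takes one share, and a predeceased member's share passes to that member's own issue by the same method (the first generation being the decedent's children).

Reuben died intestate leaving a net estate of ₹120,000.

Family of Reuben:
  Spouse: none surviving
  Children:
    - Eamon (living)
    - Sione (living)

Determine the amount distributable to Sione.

Sione receives ₹60,000.

The entire ₹120,000 passes to the descendants.
That amount (₹120,000) is divided into 2 shares of ₹60,000: Eamon and Sione each take ₹60,000.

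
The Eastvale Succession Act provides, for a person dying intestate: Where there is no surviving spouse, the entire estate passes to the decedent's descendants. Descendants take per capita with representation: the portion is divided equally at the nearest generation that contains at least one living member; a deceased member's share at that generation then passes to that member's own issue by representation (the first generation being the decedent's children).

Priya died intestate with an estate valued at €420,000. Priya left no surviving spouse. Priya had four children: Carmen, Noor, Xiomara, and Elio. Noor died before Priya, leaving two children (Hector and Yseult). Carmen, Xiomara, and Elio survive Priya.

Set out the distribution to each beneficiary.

Carmen: €105,000; Hector: €52,500; Yseult: €52,500; Xiomara: €105,000; Elio: €105,000

The entire €420,000 passes to the descendants.
That amount (€420,000) is divided into 4 shares of €105,000: Carmen, Xiomara, and Elio each take €105,000; Noor's €105,000 share passes to Noor's issue.
Noor's share (€105,000) is divided into 2 shares of €52,500: Hector and Yseult each take €52,500.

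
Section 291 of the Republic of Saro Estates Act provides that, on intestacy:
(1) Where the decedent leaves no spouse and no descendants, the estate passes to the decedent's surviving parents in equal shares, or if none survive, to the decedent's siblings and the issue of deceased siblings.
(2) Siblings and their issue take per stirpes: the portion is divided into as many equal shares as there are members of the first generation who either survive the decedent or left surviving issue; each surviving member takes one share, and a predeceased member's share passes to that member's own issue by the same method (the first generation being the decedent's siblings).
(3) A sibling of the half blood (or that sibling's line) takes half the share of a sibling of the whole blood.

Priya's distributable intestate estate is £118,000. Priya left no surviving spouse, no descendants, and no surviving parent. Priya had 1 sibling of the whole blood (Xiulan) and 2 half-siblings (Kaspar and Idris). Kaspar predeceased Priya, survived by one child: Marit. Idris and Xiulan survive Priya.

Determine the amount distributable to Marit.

The entire £118,000 passes to the siblings and their issue.
Counting each half-blood sibling's line as half a unit, there are 2 units in £118,000, so one unit is £59,000. Whole-blood lines (Xiulan) take £59,000 each; half-blood lines (Kaspar and Idris) take £29,500 each.
Kaspar's share (£29,500) passes entirely to Marit.

Marit receives £29,500.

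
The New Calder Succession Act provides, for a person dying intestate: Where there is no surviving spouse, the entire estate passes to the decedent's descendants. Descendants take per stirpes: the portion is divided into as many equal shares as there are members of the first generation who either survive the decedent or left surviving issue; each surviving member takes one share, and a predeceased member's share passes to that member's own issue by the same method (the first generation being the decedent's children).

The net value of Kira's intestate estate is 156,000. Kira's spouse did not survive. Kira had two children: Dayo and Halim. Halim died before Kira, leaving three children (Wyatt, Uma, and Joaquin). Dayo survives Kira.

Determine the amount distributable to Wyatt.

Wyatt receives 26,000.

The entire 156,000 passes to the descendants.
That amount (156,000) is divided into 2 shares of 78,000: Dayo takes 78,000; Halim's 78,000 share passes to Halim's issue.
Halim's share (78,000) is divided into 3 shares of 26,000: Wyatt, Uma, and Joaquin each take 26,000.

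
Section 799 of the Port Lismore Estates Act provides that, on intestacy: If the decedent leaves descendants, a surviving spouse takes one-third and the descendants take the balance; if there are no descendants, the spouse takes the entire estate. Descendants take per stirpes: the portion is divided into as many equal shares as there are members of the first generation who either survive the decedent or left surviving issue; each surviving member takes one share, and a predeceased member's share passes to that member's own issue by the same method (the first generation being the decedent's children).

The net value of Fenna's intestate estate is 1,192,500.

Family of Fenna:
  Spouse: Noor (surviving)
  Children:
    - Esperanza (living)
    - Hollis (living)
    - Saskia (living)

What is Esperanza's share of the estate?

Noor takes one-third of 1,192,500 = 397,500. The remaining 795,000 passes to the descendants.
The descendants' portion (795,000) is divided into 3 shares of 265,000: Esperanza, Hollis, and Saskia each take 265,000.

Esperanza receives 265,000.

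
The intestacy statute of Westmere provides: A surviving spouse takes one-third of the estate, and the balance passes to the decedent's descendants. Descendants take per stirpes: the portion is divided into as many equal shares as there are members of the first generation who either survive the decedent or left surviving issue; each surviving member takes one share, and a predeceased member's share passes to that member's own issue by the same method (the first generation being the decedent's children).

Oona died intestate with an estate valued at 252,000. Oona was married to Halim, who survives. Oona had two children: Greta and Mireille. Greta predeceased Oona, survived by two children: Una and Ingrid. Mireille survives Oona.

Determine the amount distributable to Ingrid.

Ingrid receives 42,000.

Halim takes one-third of 252,000 = 84,000. The remaining 168,000 passes to the descendants.
The descendants' portion (168,000) is divided into 2 shares of 84,000: Mireille takes 84,000; Greta's 84,000 share passes to Greta's issue.
Greta's share (84,000) is divided into 2 shares of 42,000: Una and Ingrid each take 42,000.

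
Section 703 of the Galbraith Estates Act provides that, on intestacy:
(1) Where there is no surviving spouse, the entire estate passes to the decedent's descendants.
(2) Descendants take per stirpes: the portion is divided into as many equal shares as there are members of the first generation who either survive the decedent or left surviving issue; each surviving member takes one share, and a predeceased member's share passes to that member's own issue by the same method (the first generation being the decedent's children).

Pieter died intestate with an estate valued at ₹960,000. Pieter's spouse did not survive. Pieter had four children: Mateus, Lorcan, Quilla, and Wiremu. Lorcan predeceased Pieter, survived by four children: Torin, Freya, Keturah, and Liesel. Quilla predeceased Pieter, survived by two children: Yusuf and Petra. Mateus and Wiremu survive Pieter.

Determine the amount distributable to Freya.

Freya receives ₹60,000.

The entire ₹960,000 passes to the descendants.
That amount (₹960,000) is divided into 4 shares of ₹240,000: Mateus and Wiremu each take ₹240,000; Lorcan's ₹240,000 share passes to Lorcan's issue; Quilla's ₹240,000 share passes to Quilla's issue.
Lorcan's share (₹240,000) is divided into 4 shares of ₹60,000: Torin, Freya, Keturah, and Liesel each take ₹60,000.
Quilla's share (₹240,000) is divided into 2 shares of ₹120,000: Yusuf and Petra each take ₹120,000.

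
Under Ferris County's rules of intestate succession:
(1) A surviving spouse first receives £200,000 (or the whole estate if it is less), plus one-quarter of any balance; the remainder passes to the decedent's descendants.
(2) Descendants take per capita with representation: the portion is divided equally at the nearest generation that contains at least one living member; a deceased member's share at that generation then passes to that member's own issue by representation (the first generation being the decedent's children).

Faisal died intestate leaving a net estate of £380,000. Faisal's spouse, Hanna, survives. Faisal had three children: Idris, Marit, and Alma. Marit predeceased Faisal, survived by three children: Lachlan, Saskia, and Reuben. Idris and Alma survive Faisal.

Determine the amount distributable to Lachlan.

Lachlan receives £15,000.

Hanna first takes £200,000, leaving a balance of £180,000. Hanna then takes one-quarter of the balance (£45,000), for a total of £245,000. The remaining £135,000 passes to the descendants.
The descendants' portion (£135,000) is divided into 3 shares of £45,000: Idris and Alma each take £45,000; Marit's £45,000 share passes to Marit's issue.
Marit's share (£45,000) is divided into 3 shares of £15,000: Lachlan, Saskia, and Reuben each take £15,000.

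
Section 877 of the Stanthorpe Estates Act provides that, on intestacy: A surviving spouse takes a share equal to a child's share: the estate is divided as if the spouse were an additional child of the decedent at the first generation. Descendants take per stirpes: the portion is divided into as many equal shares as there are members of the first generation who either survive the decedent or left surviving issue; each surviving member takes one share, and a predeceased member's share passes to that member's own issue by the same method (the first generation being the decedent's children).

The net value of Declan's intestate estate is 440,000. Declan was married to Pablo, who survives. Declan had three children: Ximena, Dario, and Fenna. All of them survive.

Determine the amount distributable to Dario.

The spouse counts as an additional share at the children's level, so there are 4 primary shares of 110,000. Pablo takes one such share (110,000).
The children's combined portion (330,000) is divided into 3 shares of 110,000: Ximena, Dario, and Fenna each take 110,000.

Dario receives 110,000.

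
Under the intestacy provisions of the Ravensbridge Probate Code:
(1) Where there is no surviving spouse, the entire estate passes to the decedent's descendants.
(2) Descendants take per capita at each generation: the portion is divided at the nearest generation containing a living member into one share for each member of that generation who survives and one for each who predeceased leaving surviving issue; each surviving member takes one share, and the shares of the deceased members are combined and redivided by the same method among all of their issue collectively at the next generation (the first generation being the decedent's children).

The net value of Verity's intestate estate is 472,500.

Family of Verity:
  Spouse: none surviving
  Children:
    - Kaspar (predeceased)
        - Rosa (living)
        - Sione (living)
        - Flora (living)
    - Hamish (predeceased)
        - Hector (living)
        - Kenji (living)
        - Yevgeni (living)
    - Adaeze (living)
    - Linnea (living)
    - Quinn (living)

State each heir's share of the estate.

Rosa: 31,500; Sione: 31,500; Flora: 31,500; Hector: 31,500; Kenji: 31,500; Yevgeni: 31,500; Adaeze: 94,500; Linnea: 94,500; Quinn: 94,500

The entire 472,500 passes to the descendants.
That amount (472,500) is divided at the children's generation into 5 shares of 94,500. Adaeze, Linnea, and Quinn each take 94,500. The 2 shares of the deceased (Kaspar and Hamish) are combined into a pool of 189,000.
That pool (189,000) is divided at the grandchildren's generation equally among Rosa, Sione, Flora, Hector, Kenji, and Yevgeni: 31,500 each.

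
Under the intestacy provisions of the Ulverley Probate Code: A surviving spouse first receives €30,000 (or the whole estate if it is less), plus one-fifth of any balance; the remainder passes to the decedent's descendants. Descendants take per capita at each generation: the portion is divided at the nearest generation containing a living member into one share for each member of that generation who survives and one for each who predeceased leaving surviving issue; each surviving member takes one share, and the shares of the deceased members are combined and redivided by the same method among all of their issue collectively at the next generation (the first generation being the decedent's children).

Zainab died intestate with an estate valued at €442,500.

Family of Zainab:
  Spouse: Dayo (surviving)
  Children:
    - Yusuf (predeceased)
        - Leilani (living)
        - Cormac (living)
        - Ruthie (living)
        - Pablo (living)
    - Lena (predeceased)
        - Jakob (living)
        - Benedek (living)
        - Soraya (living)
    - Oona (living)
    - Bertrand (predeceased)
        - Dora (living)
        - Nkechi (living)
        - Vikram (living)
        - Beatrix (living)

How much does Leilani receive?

Dayo first takes €30,000, leaving a balance of €412,500. Dayo then takes one-fifth of the balance (€82,500), for a total of €112,500. The remaining €330,000 passes to the descendants.
The descendants' portion (€330,000) is divided at the children's generation into 4 shares of €82,500. Oona takes €82,500. The 3 shares of the deceased (Yusuf, Lena, and Bertrand) are combined into a pool of €247,500.
That pool (€247,500) is divided at the grandchildren's generation equally among Leilani, Cormac, Ruthie, Pablo, Jakob, Benedek, Soraya, Dora, Nkechi, Vikram, and Beatrix: €22,500 each.

Leilani receives €22,500.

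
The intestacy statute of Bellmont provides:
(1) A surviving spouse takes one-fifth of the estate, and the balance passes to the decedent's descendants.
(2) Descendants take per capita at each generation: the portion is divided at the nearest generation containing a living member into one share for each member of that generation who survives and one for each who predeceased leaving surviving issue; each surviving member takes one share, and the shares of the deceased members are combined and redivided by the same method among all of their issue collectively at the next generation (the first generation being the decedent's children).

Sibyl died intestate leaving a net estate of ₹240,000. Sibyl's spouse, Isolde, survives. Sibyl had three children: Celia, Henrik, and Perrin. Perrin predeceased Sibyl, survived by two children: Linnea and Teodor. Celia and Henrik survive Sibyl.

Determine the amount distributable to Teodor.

Teodor receives ₹32,000.

Isolde takes one-fifth of ₹240,000 = ₹48,000. The remaining ₹192,000 passes to the descendants.
The descendants' portion (₹192,000) is divided at the children's generation into 3 shares of ₹64,000. Celia and Henrik each take ₹64,000. The remaining share for the deceased Perrin (₹64,000) is carried to the next generation.
That pool (₹64,000) is divided at the grandchildren's generation equally among Linnea and Teodor: ₹32,000 each.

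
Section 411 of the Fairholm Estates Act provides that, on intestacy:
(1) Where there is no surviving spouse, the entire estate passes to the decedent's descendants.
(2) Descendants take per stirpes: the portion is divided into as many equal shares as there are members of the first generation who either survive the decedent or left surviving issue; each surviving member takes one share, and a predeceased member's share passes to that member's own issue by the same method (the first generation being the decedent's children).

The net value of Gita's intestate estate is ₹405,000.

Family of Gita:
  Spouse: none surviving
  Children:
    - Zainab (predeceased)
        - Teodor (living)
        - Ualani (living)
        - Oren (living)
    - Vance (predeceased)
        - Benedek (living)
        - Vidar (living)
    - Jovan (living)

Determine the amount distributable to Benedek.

Benedek receives ₹67,500.

The entire ₹405,000 passes to the descendants.
That amount (₹405,000) is divided into 3 shares of ₹135,000: Jovan takes ₹135,000; Zainab's ₹135,000 share passes to Zainab's issue; Vance's ₹135,000 share passes to Vance's issue.
Zainab's share (₹135,000) is divided into 3 shares of ₹45,000: Teodor, Ualani, and Oren each take ₹45,000.
Vance's share (₹135,000) is divided into 2 shares of ₹67,500: Benedek and Vidar each take ₹67,500.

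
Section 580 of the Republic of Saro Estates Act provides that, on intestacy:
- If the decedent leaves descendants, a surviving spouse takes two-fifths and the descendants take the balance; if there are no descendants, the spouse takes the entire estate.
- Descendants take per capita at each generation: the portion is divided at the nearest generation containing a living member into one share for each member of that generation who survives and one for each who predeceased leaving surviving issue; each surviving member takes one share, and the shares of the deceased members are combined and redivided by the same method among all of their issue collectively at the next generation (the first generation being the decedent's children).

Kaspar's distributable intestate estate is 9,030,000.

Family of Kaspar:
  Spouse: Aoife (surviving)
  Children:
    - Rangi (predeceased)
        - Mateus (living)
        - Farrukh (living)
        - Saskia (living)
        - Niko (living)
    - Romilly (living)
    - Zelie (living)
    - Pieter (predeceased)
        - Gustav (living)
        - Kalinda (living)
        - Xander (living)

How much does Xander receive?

Xander receives 387,000.

Aoife takes two-fifths of 9,030,000 = 3,612,000. The remaining 5,418,000 passes to the descendants.
The descendants' portion (5,418,000) is divided at the children's generation into 4 shares of 1,354,500. Romilly and Zelie each take 1,354,500. The 2 shares of the deceased (Rangi and Pieter) are combined into a pool of 2,709,000.
That pool (2,709,000) is divided at the grandchildren's generation equally among Mateus, Farrukh, Saskia, Niko, Gustav, Kalinda, and Xander: 387,000 each.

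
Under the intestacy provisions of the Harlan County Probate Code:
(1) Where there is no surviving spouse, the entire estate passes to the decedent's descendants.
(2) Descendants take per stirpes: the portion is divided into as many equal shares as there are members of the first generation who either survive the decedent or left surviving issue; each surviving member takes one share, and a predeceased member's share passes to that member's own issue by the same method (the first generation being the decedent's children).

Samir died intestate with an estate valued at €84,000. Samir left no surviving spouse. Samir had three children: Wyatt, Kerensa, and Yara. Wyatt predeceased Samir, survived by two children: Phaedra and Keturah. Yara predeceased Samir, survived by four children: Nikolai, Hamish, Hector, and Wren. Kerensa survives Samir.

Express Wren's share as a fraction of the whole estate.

The entire €84,000 passes to the descendants.
That amount (€84,000) is divided into 3 shares of €28,000: Kerensa takes €28,000; Wyatt's €28,000 share passes to Wyatt's issue; Yara's €28,000 share passes to Yara's issue.
Wyatt's share (€28,000) is divided into 2 shares of €14,000: Phaedra and Keturah each take €14,000.
Yara's share (€28,000) is divided into 4 shares of €7,000: Nikolai, Hamish, Hector, and Wren each take €7,000.

Wren receives 1/12 of the estate.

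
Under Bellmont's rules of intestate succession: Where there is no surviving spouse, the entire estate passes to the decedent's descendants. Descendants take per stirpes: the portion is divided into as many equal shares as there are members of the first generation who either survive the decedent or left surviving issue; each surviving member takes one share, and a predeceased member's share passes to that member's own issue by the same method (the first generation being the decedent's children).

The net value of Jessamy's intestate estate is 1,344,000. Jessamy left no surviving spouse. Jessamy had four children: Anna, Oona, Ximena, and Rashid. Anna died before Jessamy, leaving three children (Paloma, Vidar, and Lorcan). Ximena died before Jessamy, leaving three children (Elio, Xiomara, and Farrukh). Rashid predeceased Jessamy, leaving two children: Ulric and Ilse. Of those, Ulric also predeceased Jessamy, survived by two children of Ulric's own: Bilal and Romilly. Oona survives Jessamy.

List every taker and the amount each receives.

Paloma: 112,000; Vidar: 112,000; Lorcan: 112,000; Oona: 336,000; Elio: 112,000; Xiomara: 112,000; Farrukh: 112,000; Bilal: 84,000; Romilly: 84,000; Ilse: 168,000

The entire 1,344,000 passes to the descendants.
That amount (1,344,000) is divided into 4 shares of 336,000: Oona takes 336,000; Anna's 336,000 share passes to Anna's issue; Ximena's 336,000 share passes to Ximena's issue; Rashid's 336,000 share passes to Rashid's issue.
Anna's share (336,000) is divided into 3 shares of 112,000: Paloma, Vidar, and Lorcan each take 112,000.
Ximena's share (336,000) is divided into 3 shares of 112,000: Elio, Xiomara, and Farrukh each take 112,000.
Rashid's share (336,000) is divided into 2 shares of 168,000: Ilse takes 168,000; Ulric's 168,000 share passes to Ulric's issue.
Ulric's share (168,000) is divided into 2 shares of 84,000: Bilal and Romilly each take 84,000.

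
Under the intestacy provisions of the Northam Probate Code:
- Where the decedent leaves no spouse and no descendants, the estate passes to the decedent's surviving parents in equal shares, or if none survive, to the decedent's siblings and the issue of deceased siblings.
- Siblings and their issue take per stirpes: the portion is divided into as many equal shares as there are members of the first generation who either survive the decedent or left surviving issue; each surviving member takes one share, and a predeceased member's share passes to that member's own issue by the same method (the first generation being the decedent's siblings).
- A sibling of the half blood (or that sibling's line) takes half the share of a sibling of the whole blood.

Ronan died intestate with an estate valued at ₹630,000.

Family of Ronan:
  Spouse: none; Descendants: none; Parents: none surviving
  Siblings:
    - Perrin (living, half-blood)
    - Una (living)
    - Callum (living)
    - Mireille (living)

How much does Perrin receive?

The entire ₹630,000 passes to the siblings and their issue.
Counting each half-blood sibling's line as half a unit, there are 7/2 units in ₹630,000, so one unit is ₹180,000. Whole-blood lines (Una, Callum, and Mireille) take ₹180,000 each; half-blood lines (Perrin) take ₹90,000 each.

Perrin receives ₹90,000.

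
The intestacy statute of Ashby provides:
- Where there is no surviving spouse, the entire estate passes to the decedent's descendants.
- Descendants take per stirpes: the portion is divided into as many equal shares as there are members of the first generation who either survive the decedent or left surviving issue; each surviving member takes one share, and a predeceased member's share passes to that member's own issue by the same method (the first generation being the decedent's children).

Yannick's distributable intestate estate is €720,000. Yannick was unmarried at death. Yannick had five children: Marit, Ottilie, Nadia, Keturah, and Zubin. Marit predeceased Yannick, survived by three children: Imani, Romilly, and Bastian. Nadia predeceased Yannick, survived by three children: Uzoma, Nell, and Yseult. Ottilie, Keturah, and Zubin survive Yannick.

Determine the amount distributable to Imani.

Imani receives €48,000.

The entire €720,000 passes to the descendants.
That amount (€720,000) is divided into 5 shares of €144,000: Ottilie, Keturah, and Zubin each take €144,000; Marit's €144,000 share passes to Marit's issue; Nadia's €144,000 share passes to Nadia's issue.
Marit's share (€144,000) is divided into 3 shares of €48,000: Imani, Romilly, and Bastian each take €48,000.
Nadia's share (€144,000) is divided into 3 shares of €48,000: Uzoma, Nell, and Yseult each take €48,000.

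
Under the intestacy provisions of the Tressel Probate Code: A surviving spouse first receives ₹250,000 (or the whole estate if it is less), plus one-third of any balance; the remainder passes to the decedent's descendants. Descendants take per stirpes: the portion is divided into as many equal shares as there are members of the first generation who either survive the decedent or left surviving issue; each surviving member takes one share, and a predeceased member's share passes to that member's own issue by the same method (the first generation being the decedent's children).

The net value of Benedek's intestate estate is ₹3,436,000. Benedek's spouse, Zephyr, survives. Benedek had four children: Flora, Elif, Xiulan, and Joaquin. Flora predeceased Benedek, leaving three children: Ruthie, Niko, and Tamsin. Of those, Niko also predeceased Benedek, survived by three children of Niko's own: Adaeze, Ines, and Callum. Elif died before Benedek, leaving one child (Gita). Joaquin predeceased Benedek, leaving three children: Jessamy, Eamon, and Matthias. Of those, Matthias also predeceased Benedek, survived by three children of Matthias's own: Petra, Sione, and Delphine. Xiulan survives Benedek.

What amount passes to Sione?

Sione receives ₹59,000.

Zephyr first takes ₹250,000, leaving a balance of ₹3,186,000. Zephyr then takes one-third of the balance (₹1,062,000), for a total of ₹1,312,000. The remaining ₹2,124,000 passes to the descendants.
The descendants' portion (₹2,124,000) is divided into 4 shares of ₹531,000: Xiulan takes ₹531,000; Flora's ₹531,000 share passes to Flora's issue; Elif's ₹531,000 share passes to Elif's issue; Joaquin's ₹531,000 share passes to Joaquin's issue.
Flora's share (₹531,000) is divided into 3 shares of ₹177,000: Ruthie and Tamsin each take ₹177,000; Niko's ₹177,000 share passes to Niko's issue.
Niko's share (₹177,000) is divided into 3 shares of ₹59,000: Adaeze, Ines, and Callum each take ₹59,000.
Elif's share (₹531,000) passes entirely to Gita.
Joaquin's share (₹531,000) is divided into 3 shares of ₹177,000: Jessamy and Eamon each take ₹177,000; Matthias's ₹177,000 share passes to Matthias's issue.
Matthias's share (₹177,000) is divided into 3 shares of ₹59,000: Petra, Sione, and Delphine each take ₹59,000.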